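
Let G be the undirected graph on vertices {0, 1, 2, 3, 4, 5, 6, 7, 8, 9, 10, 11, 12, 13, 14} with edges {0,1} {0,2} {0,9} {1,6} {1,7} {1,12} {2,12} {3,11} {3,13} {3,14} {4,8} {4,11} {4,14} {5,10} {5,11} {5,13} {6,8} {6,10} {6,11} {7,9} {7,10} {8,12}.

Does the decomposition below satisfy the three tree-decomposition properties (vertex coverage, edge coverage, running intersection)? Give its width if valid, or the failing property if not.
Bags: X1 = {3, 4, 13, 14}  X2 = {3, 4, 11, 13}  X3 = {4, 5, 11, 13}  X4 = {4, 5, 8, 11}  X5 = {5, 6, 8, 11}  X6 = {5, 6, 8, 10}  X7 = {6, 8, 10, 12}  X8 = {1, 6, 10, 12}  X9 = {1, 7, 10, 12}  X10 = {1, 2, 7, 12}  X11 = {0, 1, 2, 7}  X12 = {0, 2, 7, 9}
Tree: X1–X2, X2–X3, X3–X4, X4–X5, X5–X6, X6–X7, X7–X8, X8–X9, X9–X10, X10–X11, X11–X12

Yes; width 3.

Vertex coverage: the bags together contain {0, 1, 2, 3, 4, 5, 6, 7, 8, 9, 10, 11, 12, 13, 14}, the full vertex set. Edge coverage: each edge of G has both endpoints in at least one bag. Running intersection: for every vertex, the bags containing it form a connected subtree. All three properties hold, so this is a valid tree decomposition of width max|bag| − 1 = 3, and hence tw(G) ≤ 3.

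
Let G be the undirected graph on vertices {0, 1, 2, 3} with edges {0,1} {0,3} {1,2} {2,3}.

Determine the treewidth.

2

A width-2 tree decomposition is:
Bags: B1 = {0, 1, 3}  B2 = {1, 2, 3}
Tree: B1–B2
The largest bag has 3 vertices, giving width 2; this decomposition certifies tw(G) ≤ 2. Since 3–0–1–2–3 is a cycle in G, G is not acyclic. Forests are exactly the graphs of treewidth ≤ 1, so tw(G) ≥ 2. Combining the bounds, tw(G) = 2.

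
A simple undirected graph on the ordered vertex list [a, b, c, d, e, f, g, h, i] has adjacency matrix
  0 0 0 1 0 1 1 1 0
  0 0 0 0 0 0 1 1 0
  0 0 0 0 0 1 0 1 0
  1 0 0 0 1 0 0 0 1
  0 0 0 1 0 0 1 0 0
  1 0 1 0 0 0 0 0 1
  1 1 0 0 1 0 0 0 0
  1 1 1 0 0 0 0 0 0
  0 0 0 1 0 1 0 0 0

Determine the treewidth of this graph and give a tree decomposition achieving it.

Every bag has size at most 4, so the width is 4 − 1 = 3 and tw(G) ≤ 3. For the lower bound: the 4 vertex sets {d,e,i}, {g}, {a}, {b,c,f,h} are disjoint, each induces a connected subgraph, and every pair is joined by at least one edge of G. Contracting each set to a single vertex therefore yields K_{4} as a minor, and since treewidth is minor-monotone, tw(G) ≥ tw(K_{4}) = 3. The upper and lower bounds meet at 3, so that is the treewidth.

Treewidth 3.
One such decomposition:
Bags: B1 = {d, e, g, i}  B2 = {a, d, g, i}  B3 = {a, f, g, i}  B4 = {a, b, f, g}  B5 = {a, b, f, h}  B6 = {b, c, f, h}
Tree: B1–B2, B2–B3, B3–B4, B4–B5, B5–B6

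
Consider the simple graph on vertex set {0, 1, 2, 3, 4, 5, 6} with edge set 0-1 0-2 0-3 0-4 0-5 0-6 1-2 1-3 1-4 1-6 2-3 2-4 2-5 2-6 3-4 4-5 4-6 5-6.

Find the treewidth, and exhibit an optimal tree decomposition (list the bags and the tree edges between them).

Each bag holds 5 vertices, so the decomposition has width 4, which upper-bounds the treewidth. For the lower bound, the 5 vertices {0, 1, 2, 3, 4} are pairwise adjacent, and any tree decomposition puts a clique entirely inside one bag — forcing width ≥ 4. Combining the bounds, tw(G) = 4.

Treewidth 4.
One such decomposition:
Bags: B1 = {0, 2, 4, 5, 6}  B2 = {0, 1, 2, 4, 6}  B3 = {0, 1, 2, 3, 4}
Tree: B1–B2, B2–B3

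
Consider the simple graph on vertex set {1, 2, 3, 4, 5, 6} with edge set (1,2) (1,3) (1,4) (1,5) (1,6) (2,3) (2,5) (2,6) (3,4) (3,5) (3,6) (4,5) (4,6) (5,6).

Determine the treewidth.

A width-4 tree decomposition is:
Bags: B1 = {1, 3, 4, 5, 6}  B2 = {1, 2, 3, 5, 6}
Tree: B1–B2
The largest bag has 5 vertices, giving width 4; this decomposition certifies tw(G) ≤ 4. For the lower bound, the 5 vertices {1, 2, 3, 5, 6} are pairwise adjacent, and any tree decomposition puts a clique entirely inside one bag — forcing width ≥ 4. The upper and lower bounds meet at 4, so that is the treewidth.

4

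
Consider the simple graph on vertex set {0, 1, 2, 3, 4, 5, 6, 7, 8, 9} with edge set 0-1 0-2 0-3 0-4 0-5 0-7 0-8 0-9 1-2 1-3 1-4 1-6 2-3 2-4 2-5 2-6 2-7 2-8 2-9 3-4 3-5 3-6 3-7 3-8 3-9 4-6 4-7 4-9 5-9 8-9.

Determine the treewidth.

A width-4 tree decomposition is:
Bags: B1 = {0, 2, 3, 4, 9}  B2 = {0, 2, 3, 4, 7}  B3 = {0, 2, 3, 5, 9}  B4 = {0, 1, 2, 3, 4}  B5 = {1, 2, 3, 4, 6}  B6 = {0, 2, 3, 8, 9}
Tree: B1–B2, B1–B3, B2–B4, B4–B5, B1–B6
Every bag has size at most 5, so the width is 5 − 1 = 4 and tw(G) ≤ 4. For the lower bound, the 5 vertices {0, 2, 3, 8, 9} are pairwise adjacent, and any tree decomposition puts a clique entirely inside one bag — forcing width ≥ 4. Therefore the treewidth is 4.

4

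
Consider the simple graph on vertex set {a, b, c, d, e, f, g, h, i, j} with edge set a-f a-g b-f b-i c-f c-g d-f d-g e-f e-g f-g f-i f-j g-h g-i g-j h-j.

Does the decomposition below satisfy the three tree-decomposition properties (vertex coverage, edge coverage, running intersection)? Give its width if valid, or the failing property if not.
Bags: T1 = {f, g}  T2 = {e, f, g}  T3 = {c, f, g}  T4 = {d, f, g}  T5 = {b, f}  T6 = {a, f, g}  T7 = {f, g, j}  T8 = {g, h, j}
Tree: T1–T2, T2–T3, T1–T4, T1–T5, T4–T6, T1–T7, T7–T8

A tree decomposition must satisfy three properties: every vertex lies in some bag; for every edge, both endpoints lie together in some bag; and for every vertex, the bags containing it form a connected subtree. Here vertex i appears in no bag, so the decomposition is invalid.

No — vertex i appears in no bag.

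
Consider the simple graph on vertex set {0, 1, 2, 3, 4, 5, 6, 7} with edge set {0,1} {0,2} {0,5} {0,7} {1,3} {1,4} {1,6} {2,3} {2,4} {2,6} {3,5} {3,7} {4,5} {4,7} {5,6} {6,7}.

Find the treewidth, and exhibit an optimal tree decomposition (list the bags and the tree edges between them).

Treewidth 4.
One optimal decomposition is:
Bags: B1 = {1, 2, 3, 5, 7}  B2 = {0, 1, 2, 5, 7}  B3 = {1, 2, 4, 5, 7}  B4 = {1, 2, 5, 6, 7}
Tree: B1–B2, B2–B3, B3–B4

The largest bag has 5 vertices, giving width 4; this decomposition certifies tw(G) ≤ 4. For the lower bound: the 5 vertex sets {2,3}, {0,5}, {4,7}, {1}, {6} are disjoint, each induces a connected subgraph, and every pair is joined by at least one edge of G. Contracting each set to a single vertex therefore yields K_{5} as a minor, and since treewidth is minor-monotone, tw(G) ≥ tw(K_{5}) = 4. Hence tw(G) = 4 exactly.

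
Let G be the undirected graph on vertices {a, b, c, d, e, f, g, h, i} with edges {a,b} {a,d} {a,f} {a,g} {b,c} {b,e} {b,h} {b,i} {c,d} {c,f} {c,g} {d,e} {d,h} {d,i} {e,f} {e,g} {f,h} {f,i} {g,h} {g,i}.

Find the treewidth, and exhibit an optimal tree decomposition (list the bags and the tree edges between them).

Treewidth 4.
Bags: B1 = {b, d, f, g, h}  B2 = {b, d, e, f, g}  B3 = {b, c, d, f, g}  B4 = {a, b, d, f, g}  B5 = {b, d, f, g, i}
Tree: B1–B2, B2–B3, B3–B4, B4–B5

Every bag has size at most 5, so the width is 5 − 1 = 4 and tw(G) ≤ 4. For the lower bound: the 5 vertex sets {g,h}, {e,f}, {c,d}, {b}, {a} are disjoint, each induces a connected subgraph, and every pair is joined by at least one edge of G. Contracting each set to a single vertex therefore yields K_{5} as a minor, and since treewidth is minor-monotone, tw(G) ≥ tw(K_{5}) = 4. Therefore the treewidth is 4.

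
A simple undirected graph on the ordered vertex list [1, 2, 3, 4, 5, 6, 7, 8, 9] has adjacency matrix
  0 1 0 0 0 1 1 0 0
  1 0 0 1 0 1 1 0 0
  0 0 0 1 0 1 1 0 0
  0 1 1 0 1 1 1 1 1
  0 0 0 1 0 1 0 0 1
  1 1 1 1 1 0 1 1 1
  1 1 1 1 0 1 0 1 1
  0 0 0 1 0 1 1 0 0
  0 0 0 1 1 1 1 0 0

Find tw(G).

A width-3 tree decomposition is:
Bags: B1 = {3, 4, 6, 7}  B2 = {2, 4, 6, 7}  B3 = {4, 6, 7, 9}  B4 = {4, 5, 6, 9}  B5 = {4, 6, 7, 8}  B6 = {1, 2, 6, 7}
Tree: B1–B2, B2–B3, B3–B4, B3–B5, B2–B6
Every bag has size at most 4, so the width is 4 − 1 = 3 and tw(G) ≤ 3. For the lower bound, the 4 vertices {1, 2, 6, 7} are pairwise adjacent, and any tree decomposition puts a clique entirely inside one bag — forcing width ≥ 3. Hence tw(G) = 3 exactly.

3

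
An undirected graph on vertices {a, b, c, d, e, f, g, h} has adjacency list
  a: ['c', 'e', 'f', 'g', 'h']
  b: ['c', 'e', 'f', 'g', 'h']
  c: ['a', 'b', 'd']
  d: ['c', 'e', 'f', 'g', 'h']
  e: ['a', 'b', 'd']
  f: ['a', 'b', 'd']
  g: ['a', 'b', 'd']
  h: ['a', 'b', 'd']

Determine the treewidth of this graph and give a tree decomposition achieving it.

The largest bag has 4 vertices, giving width 3; this decomposition certifies tw(G) ≤ 3. For the lower bound: the 4 vertex sets {b,g}, {a,f}, {d}, {h} are disjoint, each induces a connected subgraph, and every pair is joined by at least one edge of G. Contracting each set to a single vertex therefore yields K_{4} as a minor, and since treewidth is minor-monotone, tw(G) ≥ tw(K_{4}) = 3. The upper and lower bounds meet at 3, so that is the treewidth.

Treewidth 3.
One such decomposition:
Bags: B1 = {a, b, d, g}  B2 = {a, b, d, f}  B3 = {a, b, d, h}  B4 = {a, b, d, e}  B5 = {a, b, c, d}
Tree: B1–B2, B2–B3, B3–B4, B4–B5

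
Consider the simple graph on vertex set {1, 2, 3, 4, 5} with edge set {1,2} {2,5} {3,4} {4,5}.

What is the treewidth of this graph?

1

A width-1 tree decomposition is:
Bags: B1 = {1, 2}  B2 = {2, 5}  B3 = {4, 5}  B4 = {3, 4}
Tree: B1–B2, B2–B3, B3–B4
Each bag holds 2 vertices, so the decomposition has width 1, which upper-bounds the treewidth. Any graph with an edge has treewidth ≥ 1, and G has the edge 1–2. Therefore the treewidth is 1.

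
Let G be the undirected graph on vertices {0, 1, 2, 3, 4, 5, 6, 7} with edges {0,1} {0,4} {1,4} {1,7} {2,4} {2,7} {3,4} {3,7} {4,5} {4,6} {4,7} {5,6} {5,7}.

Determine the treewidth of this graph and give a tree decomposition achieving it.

Treewidth 2.
Bags: B1 = {3, 4, 7}  B2 = {1, 4, 7}  B3 = {4, 5, 7}  B4 = {4, 5, 6}  B5 = {2, 4, 7}  B6 = {0, 1, 4}
Tree: B1–B2, B1–B3, B3–B4, B2–B5, B2–B6

The largest bag has 3 vertices, giving width 2; this decomposition certifies tw(G) ≤ 2. Conversely, {0, 1, 4} is a clique of size 3, and the vertices of any clique must share a bag in every tree decomposition; so some bag has ≥ 3 vertices and tw(G) ≥ 2. Combining the bounds, tw(G) = 2.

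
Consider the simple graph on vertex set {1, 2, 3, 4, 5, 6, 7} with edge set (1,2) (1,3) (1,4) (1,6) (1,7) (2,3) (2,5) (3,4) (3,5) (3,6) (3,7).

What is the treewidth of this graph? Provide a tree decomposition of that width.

Every bag has size at most 3, so the width is 3 − 1 = 2 and tw(G) ≤ 2. On the other hand G contains the 3-clique {1, 2, 3}. A clique must lie in a single bag of any decomposition, so no decomposition can have width below 2. Hence tw(G) = 2 exactly.

Treewidth 2.
One optimal decomposition is:
Bags: B1 = {1, 3, 4}  B2 = {1, 3, 7}  B3 = {1, 2, 3}  B4 = {1, 3, 6}  B5 = {2, 3, 5}
Tree: B1–B2, B2–B3, B2–B4, B3–B5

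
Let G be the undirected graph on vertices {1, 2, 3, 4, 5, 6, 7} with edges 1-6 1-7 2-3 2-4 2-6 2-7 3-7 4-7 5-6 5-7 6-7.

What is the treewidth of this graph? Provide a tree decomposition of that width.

Every bag has size at most 3, so the width is 3 − 1 = 2 and tw(G) ≤ 2. Conversely, {1, 6, 7} is a clique of size 3, and the vertices of any clique must share a bag in every tree decomposition; so some bag has ≥ 3 vertices and tw(G) ≥ 2. Therefore the treewidth is 2.

Treewidth 2.
One such decomposition:
Bags: B1 = {2, 6, 7}  B2 = {2, 3, 7}  B3 = {2, 4, 7}  B4 = {1, 6, 7}  B5 = {5, 6, 7}
Tree: B1–B2, B1–B3, B1–B4, B4–B5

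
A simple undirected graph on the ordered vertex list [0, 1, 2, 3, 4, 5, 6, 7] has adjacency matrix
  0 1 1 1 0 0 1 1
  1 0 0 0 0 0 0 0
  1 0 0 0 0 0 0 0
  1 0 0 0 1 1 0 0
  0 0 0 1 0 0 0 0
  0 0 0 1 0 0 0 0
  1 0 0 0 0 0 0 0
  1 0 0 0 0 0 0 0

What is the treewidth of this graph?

A width-1 tree decomposition is:
Bags: B1 = {3, 5}  B2 = {0, 3}  B3 = {0, 6}  B4 = {0, 1}  B5 = {0, 7}  B6 = {3, 4}  B7 = {0, 2}
Tree: B1–B2, B2–B3, B3–B4, B4–B5, B2–B6, B5–B7
Each bag holds 2 vertices, so the decomposition has width 1, which upper-bounds the treewidth. Since G has at least one edge (e.g. 3–5), it is not an edgeless graph, so tw(G) ≥ 1. Combining the bounds, tw(G) = 1.

1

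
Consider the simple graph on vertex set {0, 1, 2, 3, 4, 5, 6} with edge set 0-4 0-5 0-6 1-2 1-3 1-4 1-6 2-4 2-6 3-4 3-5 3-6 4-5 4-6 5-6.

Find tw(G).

A width-3 tree decomposition is:
Bags: B1 = {3, 4, 5, 6}  B2 = {1, 3, 4, 6}  B3 = {1, 2, 4, 6}  B4 = {0, 4, 5, 6}
Tree: B1–B2, B2–B3, B1–B4
The largest bag has 4 vertices, giving width 3; this decomposition certifies tw(G) ≤ 3. On the other hand G contains the 4-clique {0, 4, 5, 6}. A clique must lie in a single bag of any decomposition, so no decomposition can have width below 3. Combining the bounds, tw(G) = 3.

3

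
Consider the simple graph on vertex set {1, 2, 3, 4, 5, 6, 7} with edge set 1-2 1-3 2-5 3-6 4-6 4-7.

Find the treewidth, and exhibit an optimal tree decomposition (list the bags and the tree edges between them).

The largest bag has 2 vertices, giving width 1; this decomposition certifies tw(G) ≤ 1. G has an edge, so its treewidth is at least 1. Therefore the treewidth is 1.

Treewidth 1.
One optimal decomposition is:
Bags: B1 = {2, 5}  B2 = {1, 2}  B3 = {1, 3}  B4 = {3, 6}  B5 = {4, 6}  B6 = {4, 7}
Tree: B1–B2, B2–B3, B3–B4, B4–B5, B5–B6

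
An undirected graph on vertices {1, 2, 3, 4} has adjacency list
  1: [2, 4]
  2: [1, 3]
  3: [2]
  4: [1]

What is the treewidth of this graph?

1

A width-1 tree decomposition is:
Bags: B1 = {1, 4}  B2 = {1, 2}  B3 = {2, 3}
Tree: B1–B2, B2–B3
The largest bag has 2 vertices, giving width 1; this decomposition certifies tw(G) ≤ 1. Since G has at least one edge (e.g. 4–1), it is not an edgeless graph, so tw(G) ≥ 1. Combining the bounds, tw(G) = 1.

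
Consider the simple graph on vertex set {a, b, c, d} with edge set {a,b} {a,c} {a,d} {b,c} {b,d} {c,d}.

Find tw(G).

3

A width-3 tree decomposition is:
Bags: B1 = {a, b, c, d}
Tree: (single bag)
A single bag containing all 4 vertices is trivially a valid decomposition of width 3. Conversely, {a, b, c, d} is a clique of size 4, and the vertices of any clique must share a bag in every tree decomposition; so some bag has ≥ 4 vertices and tw(G) ≥ 3. Combining the bounds, tw(G) = 3.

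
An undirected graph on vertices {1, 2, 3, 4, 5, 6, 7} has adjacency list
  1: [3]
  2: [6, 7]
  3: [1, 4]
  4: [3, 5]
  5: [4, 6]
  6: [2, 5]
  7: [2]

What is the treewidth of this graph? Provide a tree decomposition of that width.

Every bag has size at most 2, so the width is 2 − 1 = 1 and tw(G) ≤ 1. Any graph with an edge has treewidth ≥ 1, and G has the edge 7–2. Therefore the treewidth is 1.

Treewidth 1.
Bags: B1 = {2, 7}  B2 = {2, 6}  B3 = {5, 6}  B4 = {4, 5}  B5 = {3, 4}  B6 = {1, 3}
Tree: B1–B2, B2–B3, B3–B4, B4–B5, B5–B6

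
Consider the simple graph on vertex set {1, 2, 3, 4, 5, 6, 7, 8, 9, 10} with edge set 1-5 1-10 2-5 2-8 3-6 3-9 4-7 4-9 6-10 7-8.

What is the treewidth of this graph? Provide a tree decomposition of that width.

The largest bag has 3 vertices, giving width 2; this decomposition certifies tw(G) ≤ 2. The edges 6–10–1–5–2–8–7–4–9–3–6 form a cycle, so G is not a tree and its treewidth is at least 2. Therefore the treewidth is 2.

Treewidth 2.
One optimal decomposition is:
Bags: B1 = {1, 6, 10}  B2 = {1, 5, 6}  B3 = {2, 5, 6}  B4 = {2, 6, 8}  B5 = {6, 7, 8}  B6 = {4, 6, 7}  B7 = {4, 6, 9}  B8 = {3, 6, 9}
Tree: B1–B2, B2–B3, B3–B4, B4–B5, B5–B6, B6–B7, B7–B8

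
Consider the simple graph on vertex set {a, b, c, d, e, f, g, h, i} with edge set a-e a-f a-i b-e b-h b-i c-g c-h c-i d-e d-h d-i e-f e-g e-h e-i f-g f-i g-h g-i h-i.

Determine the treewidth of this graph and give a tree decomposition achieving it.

Each bag holds 4 vertices, so the decomposition has width 3, which upper-bounds the treewidth. On the other hand G contains the 4-clique {a, e, f, i}. A clique must lie in a single bag of any decomposition, so no decomposition can have width below 3. Hence tw(G) = 3 exactly.

Treewidth 3.
One such decomposition:
Bags: B1 = {a, e, f, i}  B2 = {e, f, g, i}  B3 = {e, g, h, i}  B4 = {c, g, h, i}  B5 = {d, e, h, i}  B6 = {b, e, h, i}
Tree: B1–B2, B2–B3, B3–B4, B3–B5, B3–B6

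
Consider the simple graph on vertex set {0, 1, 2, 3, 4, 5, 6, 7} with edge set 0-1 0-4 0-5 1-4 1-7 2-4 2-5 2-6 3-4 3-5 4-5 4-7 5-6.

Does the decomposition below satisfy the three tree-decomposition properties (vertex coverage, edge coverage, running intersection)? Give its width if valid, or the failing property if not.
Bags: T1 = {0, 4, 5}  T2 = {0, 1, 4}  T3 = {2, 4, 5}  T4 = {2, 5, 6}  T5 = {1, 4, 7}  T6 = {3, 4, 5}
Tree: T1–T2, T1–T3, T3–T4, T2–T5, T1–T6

Yes; width 2.

Every vertex of G appears in some bag (union = {0, 1, 2, 3, 4, 5, 6, 7}); every edge is covered by a bag; and for each vertex v the set of bags containing v is connected in the bag tree. The decomposition is therefore valid. The largest bag has 3 vertices, so the width is 2.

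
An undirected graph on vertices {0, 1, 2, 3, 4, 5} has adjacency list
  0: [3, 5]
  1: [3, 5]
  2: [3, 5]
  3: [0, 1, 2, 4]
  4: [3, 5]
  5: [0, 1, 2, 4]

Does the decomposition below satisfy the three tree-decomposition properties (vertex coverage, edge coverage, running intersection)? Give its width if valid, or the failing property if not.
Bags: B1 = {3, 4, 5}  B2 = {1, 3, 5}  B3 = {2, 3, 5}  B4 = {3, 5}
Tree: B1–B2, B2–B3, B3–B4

No — vertex 0 appears in no bag.

A tree decomposition must satisfy three properties: every vertex lies in some bag; for every edge, both endpoints lie together in some bag; and for every vertex, the bags containing it form a connected subtree. Here vertex 0 appears in no bag, so the decomposition is invalid.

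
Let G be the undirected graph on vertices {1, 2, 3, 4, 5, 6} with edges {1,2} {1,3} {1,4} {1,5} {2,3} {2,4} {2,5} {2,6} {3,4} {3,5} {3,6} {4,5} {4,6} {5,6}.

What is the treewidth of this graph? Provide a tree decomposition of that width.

The largest bag has 5 vertices, giving width 4; this decomposition certifies tw(G) ≤ 4. For the lower bound, the 5 vertices {1, 2, 3, 4, 5} are pairwise adjacent, and any tree decomposition puts a clique entirely inside one bag — forcing width ≥ 4. Combining the bounds, tw(G) = 4.

Treewidth 4.
Bags: B1 = {1, 2, 3, 4, 5}  B2 = {2, 3, 4, 5, 6}
Tree: B1–B2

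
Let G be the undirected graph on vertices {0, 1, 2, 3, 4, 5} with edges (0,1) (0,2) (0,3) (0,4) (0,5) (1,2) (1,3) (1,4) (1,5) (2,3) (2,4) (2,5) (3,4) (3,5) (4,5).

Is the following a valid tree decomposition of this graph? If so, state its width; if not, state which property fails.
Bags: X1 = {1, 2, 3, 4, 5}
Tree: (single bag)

No — vertex 0 appears in no bag.

A tree decomposition must satisfy three properties: every vertex lies in some bag; for every edge, both endpoints lie together in some bag; and for every vertex, the bags containing it form a connected subtree. Here vertex 0 appears in no bag, so the decomposition is invalid.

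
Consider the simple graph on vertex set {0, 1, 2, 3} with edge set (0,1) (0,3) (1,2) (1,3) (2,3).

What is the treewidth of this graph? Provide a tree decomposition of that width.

Every bag has size at most 3, so the width is 3 − 1 = 2 and tw(G) ≤ 2. Conversely, {0, 1, 3} is a clique of size 3, and the vertices of any clique must share a bag in every tree decomposition; so some bag has ≥ 3 vertices and tw(G) ≥ 2. Hence tw(G) = 2 exactly.

Treewidth 2.
Bags: B1 = {1, 2, 3}  B2 = {0, 1, 3}
Tree: B1–B2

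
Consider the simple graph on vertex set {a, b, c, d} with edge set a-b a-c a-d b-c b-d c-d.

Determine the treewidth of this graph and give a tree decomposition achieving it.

A single bag containing all 4 vertices is trivially a valid decomposition of width 3. Conversely, {a, b, c, d} is a clique of size 4, and the vertices of any clique must share a bag in every tree decomposition; so some bag has ≥ 4 vertices and tw(G) ≥ 3. Therefore the treewidth is 3.

Treewidth 3.
One such decomposition:
Bags: B1 = {a, b, c, d}
Tree: (single bag)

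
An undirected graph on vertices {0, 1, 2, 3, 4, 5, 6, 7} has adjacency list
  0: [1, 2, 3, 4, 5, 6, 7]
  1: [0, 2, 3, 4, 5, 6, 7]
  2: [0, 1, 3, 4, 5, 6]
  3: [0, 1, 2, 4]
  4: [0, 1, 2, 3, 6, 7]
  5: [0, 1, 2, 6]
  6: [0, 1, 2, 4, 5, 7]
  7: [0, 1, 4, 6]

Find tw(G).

4

A width-4 tree decomposition is:
Bags: B1 = {0, 1, 2, 5, 6}  B2 = {0, 1, 2, 4, 6}  B3 = {0, 1, 4, 6, 7}  B4 = {0, 1, 2, 3, 4}
Tree: B1–B2, B2–B3, B2–B4
Every bag has size at most 5, so the width is 5 − 1 = 4 and tw(G) ≤ 4. On the other hand G contains the 5-clique {0, 1, 2, 3, 4}. A clique must lie in a single bag of any decomposition, so no decomposition can have width below 4. Combining the bounds, tw(G) = 4.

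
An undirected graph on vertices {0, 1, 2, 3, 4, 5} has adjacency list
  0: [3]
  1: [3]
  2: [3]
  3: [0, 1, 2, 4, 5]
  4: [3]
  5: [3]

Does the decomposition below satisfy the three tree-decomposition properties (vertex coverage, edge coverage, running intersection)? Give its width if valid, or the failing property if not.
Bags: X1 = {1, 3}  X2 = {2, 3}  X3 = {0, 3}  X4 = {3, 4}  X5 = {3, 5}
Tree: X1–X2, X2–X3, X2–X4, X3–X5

Yes; width 1.

Checking the three conditions: (i) the bags cover all of {0, 1, 2, 3, 4, 5}; (ii) for each edge, some bag contains both endpoints; (iii) the bags containing any fixed vertex form a subtree. All hold, so the decomposition is valid with width 2 − 1 = 1.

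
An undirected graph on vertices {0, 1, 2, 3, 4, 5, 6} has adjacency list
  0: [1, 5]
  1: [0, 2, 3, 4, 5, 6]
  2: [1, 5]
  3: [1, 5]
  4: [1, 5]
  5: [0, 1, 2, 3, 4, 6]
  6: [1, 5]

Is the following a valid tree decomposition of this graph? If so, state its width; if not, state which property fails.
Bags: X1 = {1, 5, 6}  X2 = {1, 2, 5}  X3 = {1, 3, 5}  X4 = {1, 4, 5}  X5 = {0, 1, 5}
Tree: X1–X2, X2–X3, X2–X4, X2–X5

Yes; width 2.

Checking the three conditions: (i) the bags cover all of {0, 1, 2, 3, 4, 5, 6}; (ii) for each edge, some bag contains both endpoints; (iii) the bags containing any fixed vertex form a subtree. All hold, so the decomposition is valid with width 3 − 1 = 2.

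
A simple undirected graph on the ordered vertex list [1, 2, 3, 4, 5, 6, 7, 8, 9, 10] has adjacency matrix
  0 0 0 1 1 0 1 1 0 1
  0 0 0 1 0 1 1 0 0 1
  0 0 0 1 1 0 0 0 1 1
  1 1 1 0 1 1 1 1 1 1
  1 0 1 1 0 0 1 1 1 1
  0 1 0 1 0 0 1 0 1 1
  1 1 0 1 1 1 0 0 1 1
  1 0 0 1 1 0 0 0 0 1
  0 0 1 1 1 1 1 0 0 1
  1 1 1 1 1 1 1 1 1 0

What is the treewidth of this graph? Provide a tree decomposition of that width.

Treewidth 4.
One such decomposition:
Bags: B1 = {1, 4, 5, 7, 10}  B2 = {4, 5, 7, 9, 10}  B3 = {3, 4, 5, 9, 10}  B4 = {4, 6, 7, 9, 10}  B5 = {1, 4, 5, 8, 10}  B6 = {2, 4, 6, 7, 10}
Tree: B1–B2, B2–B3, B2–B4, B1–B5, B4–B6

The largest bag has 5 vertices, giving width 4; this decomposition certifies tw(G) ≤ 4. For the lower bound, the 5 vertices {2, 4, 6, 7, 10} are pairwise adjacent, and any tree decomposition puts a clique entirely inside one bag — forcing width ≥ 4. Combining the bounds, tw(G) = 4.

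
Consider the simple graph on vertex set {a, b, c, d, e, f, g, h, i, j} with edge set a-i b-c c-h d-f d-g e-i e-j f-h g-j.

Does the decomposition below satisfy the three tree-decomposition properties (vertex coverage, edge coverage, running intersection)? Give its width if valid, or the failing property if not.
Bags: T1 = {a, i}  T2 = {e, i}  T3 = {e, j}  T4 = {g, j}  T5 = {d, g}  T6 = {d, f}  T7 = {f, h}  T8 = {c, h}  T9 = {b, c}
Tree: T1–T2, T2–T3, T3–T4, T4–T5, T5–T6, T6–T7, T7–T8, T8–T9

Checking the three conditions: (i) the bags cover all of {a, b, c, d, e, f, g, h, i, j}; (ii) for each edge, some bag contains both endpoints; (iii) the bags containing any fixed vertex form a subtree. All hold, so the decomposition is valid with width 2 − 1 = 1.

Yes; width 1.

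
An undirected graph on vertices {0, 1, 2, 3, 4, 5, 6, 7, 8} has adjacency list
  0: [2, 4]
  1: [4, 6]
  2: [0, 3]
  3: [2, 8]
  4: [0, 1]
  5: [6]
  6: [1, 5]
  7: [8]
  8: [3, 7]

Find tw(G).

A width-1 tree decomposition is:
Bags: B1 = {5, 6}  B2 = {1, 6}  B3 = {1, 4}  B4 = {0, 4}  B5 = {0, 2}  B6 = {2, 3}  B7 = {3, 8}  B8 = {7, 8}
Tree: B1–B2, B2–B3, B3–B4, B4–B5, B5–B6, B6–B7, B7–B8
Each bag holds 2 vertices, so the decomposition has width 1, which upper-bounds the treewidth. Any graph with an edge has treewidth ≥ 1, and G has the edge 5–6. Therefore the treewidth is 1.

1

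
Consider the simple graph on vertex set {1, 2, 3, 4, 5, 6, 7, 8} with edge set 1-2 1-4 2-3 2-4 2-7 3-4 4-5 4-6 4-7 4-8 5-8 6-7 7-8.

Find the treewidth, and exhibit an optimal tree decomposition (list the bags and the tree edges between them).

Treewidth 2.
One optimal decomposition is:
Bags: B1 = {2, 4, 7}  B2 = {4, 7, 8}  B3 = {4, 6, 7}  B4 = {1, 2, 4}  B5 = {2, 3, 4}  B6 = {4, 5, 8}
Tree: B1–B2, B2–B3, B1–B4, B4–B5, B2–B6

Every bag has size at most 3, so the width is 3 − 1 = 2 and tw(G) ≤ 2. For the lower bound, the 3 vertices {4, 5, 8} are pairwise adjacent, and any tree decomposition puts a clique entirely inside one bag — forcing width ≥ 2. Combining the bounds, tw(G) = 2.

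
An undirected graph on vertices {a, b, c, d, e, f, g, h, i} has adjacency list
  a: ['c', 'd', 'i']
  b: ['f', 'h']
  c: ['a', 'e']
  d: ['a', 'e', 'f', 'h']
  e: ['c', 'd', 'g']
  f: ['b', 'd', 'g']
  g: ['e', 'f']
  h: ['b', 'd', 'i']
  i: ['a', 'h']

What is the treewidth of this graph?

A width-3 tree decomposition is:
Bags: B1 = {a, c, e, g}  B2 = {a, d, e, g}  B3 = {a, d, f, g}  B4 = {a, d, f, i}  B5 = {d, f, h, i}  B6 = {b, f, h, i}
Tree: B1–B2, B2–B3, B3–B4, B4–B5, B5–B6
The largest bag has 4 vertices, giving width 3; this decomposition certifies tw(G) ≤ 3. For the lower bound: the 4 vertex sets {c,e,g}, {a}, {d}, {b,f,h,i} are disjoint, each induces a connected subgraph, and every pair is joined by at least one edge of G. Contracting each set to a single vertex therefore yields K_{4} as a minor, and since treewidth is minor-monotone, tw(G) ≥ tw(K_{4}) = 3. Hence tw(G) = 3 exactly.

3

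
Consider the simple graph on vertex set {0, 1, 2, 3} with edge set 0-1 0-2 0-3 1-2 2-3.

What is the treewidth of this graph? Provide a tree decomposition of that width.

Treewidth 2.
One optimal decomposition is:
Bags: B1 = {0, 1, 2}  B2 = {0, 2, 3}
Tree: B1–B2

The largest bag has 3 vertices, giving width 2; this decomposition certifies tw(G) ≤ 2. On the other hand G contains the 3-clique {0, 1, 2}. A clique must lie in a single bag of any decomposition, so no decomposition can have width below 2. The upper and lower bounds meet at 2, so that is the treewidth.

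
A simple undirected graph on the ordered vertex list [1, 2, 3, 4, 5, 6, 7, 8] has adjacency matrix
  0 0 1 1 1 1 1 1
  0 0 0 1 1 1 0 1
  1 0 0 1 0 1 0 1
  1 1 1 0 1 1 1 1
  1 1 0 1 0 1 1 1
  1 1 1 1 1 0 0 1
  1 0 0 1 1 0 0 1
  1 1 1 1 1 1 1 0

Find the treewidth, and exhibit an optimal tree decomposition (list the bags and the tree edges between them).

Treewidth 4.
Bags: B1 = {1, 4, 5, 6, 8}  B2 = {1, 3, 4, 6, 8}  B3 = {2, 4, 5, 6, 8}  B4 = {1, 4, 5, 7, 8}
Tree: B1–B2, B1–B3, B1–B4

Each bag holds 5 vertices, so the decomposition has width 4, which upper-bounds the treewidth. On the other hand G contains the 5-clique {1, 3, 4, 6, 8}. A clique must lie in a single bag of any decomposition, so no decomposition can have width below 4. The upper and lower bounds meet at 4, so that is the treewidth.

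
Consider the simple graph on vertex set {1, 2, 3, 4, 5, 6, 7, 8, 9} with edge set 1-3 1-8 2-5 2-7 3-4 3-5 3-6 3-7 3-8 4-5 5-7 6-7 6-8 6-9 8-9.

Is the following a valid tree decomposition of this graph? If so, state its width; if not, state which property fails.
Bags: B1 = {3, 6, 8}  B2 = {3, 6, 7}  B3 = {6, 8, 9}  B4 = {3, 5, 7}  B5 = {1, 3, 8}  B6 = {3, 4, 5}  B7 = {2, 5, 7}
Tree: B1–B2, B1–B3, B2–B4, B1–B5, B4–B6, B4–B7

Yes; width 2.

Vertex coverage: the bags together contain {1, 2, 3, 4, 5, 6, 7, 8, 9}, the full vertex set. Edge coverage: each edge of G has both endpoints in at least one bag. Running intersection: for every vertex, the bags containing it form a connected subtree. All three properties hold, so this is a valid tree decomposition of width max|bag| − 1 = 2, and hence tw(G) ≤ 2.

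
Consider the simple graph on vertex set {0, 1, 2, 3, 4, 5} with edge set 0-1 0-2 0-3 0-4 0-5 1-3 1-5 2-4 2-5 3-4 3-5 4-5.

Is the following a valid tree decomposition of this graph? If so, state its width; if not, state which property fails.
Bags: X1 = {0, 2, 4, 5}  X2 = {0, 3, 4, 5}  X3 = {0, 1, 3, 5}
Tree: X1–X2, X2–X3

Yes; width 3.

Checking the three conditions: (i) the bags cover all of {0, 1, 2, 3, 4, 5}; (ii) for each edge, some bag contains both endpoints; (iii) the bags containing any fixed vertex form a subtree. All hold, so the decomposition is valid with width 4 − 1 = 3.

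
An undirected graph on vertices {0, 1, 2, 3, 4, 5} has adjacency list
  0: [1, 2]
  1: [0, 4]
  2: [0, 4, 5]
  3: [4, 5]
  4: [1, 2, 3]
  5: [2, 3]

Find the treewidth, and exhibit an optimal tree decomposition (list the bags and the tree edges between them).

The largest bag has 3 vertices, giving width 2; this decomposition certifies tw(G) ≤ 2. The edges 5–3–4–2–5 form a cycle, so G is not a tree and its treewidth is at least 2. The upper and lower bounds meet at 2, so that is the treewidth.

Treewidth 2.
Bags: B1 = {2, 3, 5}  B2 = {2, 3, 4}  B3 = {0, 2, 4}  B4 = {0, 1, 4}
Tree: B1–B2, B2–B3, B3–B4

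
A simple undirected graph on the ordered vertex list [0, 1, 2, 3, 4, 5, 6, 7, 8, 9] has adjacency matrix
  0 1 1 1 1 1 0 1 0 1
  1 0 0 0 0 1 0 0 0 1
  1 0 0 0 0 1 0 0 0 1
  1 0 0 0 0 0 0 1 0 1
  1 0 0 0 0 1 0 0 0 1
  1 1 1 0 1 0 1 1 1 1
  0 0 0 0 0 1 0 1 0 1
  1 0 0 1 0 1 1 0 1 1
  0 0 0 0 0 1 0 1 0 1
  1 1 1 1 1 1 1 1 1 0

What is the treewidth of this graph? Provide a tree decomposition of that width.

The largest bag has 4 vertices, giving width 3; this decomposition certifies tw(G) ≤ 3. On the other hand G contains the 4-clique {0, 3, 7, 9}. A clique must lie in a single bag of any decomposition, so no decomposition can have width below 3. Combining the bounds, tw(G) = 3.

Treewidth 3.
One optimal decomposition is:
Bags: B1 = {0, 3, 7, 9}  B2 = {0, 5, 7, 9}  B3 = {0, 1, 5, 9}  B4 = {0, 4, 5, 9}  B5 = {0, 2, 5, 9}  B6 = {5, 7, 8, 9}  B7 = {5, 6, 7, 9}
Tree: B1–B2, B2–B3, B3–B4, B3–B5, B2–B6, B6–B7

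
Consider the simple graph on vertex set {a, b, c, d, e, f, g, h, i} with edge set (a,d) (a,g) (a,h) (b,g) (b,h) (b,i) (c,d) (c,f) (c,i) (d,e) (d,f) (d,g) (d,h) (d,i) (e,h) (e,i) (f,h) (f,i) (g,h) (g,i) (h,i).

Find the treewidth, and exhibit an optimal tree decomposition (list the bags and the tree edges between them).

Treewidth 3.
One optimal decomposition is:
Bags: B1 = {d, g, h, i}  B2 = {a, d, g, h}  B3 = {d, e, h, i}  B4 = {d, f, h, i}  B5 = {c, d, f, i}  B6 = {b, g, h, i}
Tree: B1–B2, B1–B3, B1–B4, B4–B5, B1–B6

Each bag holds 4 vertices, so the decomposition has width 3, which upper-bounds the treewidth. Conversely, {a, d, g, h} is a clique of size 4, and the vertices of any clique must share a bag in every tree decomposition; so some bag has ≥ 4 vertices and tw(G) ≥ 3. Hence tw(G) = 3 exactly.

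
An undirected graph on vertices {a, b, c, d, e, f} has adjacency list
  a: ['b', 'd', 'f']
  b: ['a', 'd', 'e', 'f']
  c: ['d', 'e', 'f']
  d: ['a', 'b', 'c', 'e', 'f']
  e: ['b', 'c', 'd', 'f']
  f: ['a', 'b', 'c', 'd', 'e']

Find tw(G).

A width-3 tree decomposition is:
Bags: B1 = {a, b, d, f}  B2 = {b, d, e, f}  B3 = {c, d, e, f}
Tree: B1–B2, B2–B3
The largest bag has 4 vertices, giving width 3; this decomposition certifies tw(G) ≤ 3. For the lower bound, the 4 vertices {c, d, e, f} are pairwise adjacent, and any tree decomposition puts a clique entirely inside one bag — forcing width ≥ 3. Hence tw(G) = 3 exactly.

3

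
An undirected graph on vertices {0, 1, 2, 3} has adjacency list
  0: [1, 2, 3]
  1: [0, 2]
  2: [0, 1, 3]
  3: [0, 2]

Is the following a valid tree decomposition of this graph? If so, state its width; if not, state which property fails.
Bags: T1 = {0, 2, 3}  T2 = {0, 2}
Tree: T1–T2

A tree decomposition must satisfy three properties: every vertex lies in some bag; for every edge, both endpoints lie together in some bag; and for every vertex, the bags containing it form a connected subtree. Here vertex 1 appears in no bag, so the decomposition is invalid.

No — vertex 1 appears in no bag.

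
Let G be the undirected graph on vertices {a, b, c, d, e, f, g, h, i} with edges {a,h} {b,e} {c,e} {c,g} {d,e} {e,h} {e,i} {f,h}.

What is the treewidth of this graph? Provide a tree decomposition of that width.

Treewidth 1.
One such decomposition:
Bags: B1 = {c, e}  B2 = {e, h}  B3 = {e, i}  B4 = {b, e}  B5 = {f, h}  B6 = {a, h}  B7 = {c, g}  B8 = {d, e}
Tree: B1–B2, B1–B3, B1–B4, B2–B5, B5–B6, B1–B7, B4–B8

Every bag has size at most 2, so the width is 2 − 1 = 1 and tw(G) ≤ 1. Since G has at least one edge (e.g. c–e), it is not an edgeless graph, so tw(G) ≥ 1. Hence tw(G) = 1 exactly.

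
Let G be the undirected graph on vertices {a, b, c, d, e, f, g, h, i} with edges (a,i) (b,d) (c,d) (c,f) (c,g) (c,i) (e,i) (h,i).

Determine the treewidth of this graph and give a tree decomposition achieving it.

Treewidth 1.
Bags: B1 = {e, i}  B2 = {h, i}  B3 = {c, i}  B4 = {c, d}  B5 = {c, g}  B6 = {b, d}  B7 = {a, i}  B8 = {c, f}
Tree: B1–B2, B1–B3, B3–B4, B4–B5, B4–B6, B2–B7, B3–B8

Each bag holds 2 vertices, so the decomposition has width 1, which upper-bounds the treewidth. Any graph with an edge has treewidth ≥ 1, and G has the edge i–e. Hence tw(G) = 1 exactly.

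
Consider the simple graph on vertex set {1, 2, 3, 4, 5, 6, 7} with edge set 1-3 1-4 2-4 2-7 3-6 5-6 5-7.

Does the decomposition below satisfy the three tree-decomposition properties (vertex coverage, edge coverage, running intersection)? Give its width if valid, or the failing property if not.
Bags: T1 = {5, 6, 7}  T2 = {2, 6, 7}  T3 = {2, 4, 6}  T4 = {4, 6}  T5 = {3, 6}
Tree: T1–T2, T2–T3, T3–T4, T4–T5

No — vertex 1 appears in no bag.

A tree decomposition must satisfy three properties: every vertex lies in some bag; for every edge, both endpoints lie together in some bag; and for every vertex, the bags containing it form a connected subtree. Here vertex 1 appears in no bag, so the decomposition is invalid.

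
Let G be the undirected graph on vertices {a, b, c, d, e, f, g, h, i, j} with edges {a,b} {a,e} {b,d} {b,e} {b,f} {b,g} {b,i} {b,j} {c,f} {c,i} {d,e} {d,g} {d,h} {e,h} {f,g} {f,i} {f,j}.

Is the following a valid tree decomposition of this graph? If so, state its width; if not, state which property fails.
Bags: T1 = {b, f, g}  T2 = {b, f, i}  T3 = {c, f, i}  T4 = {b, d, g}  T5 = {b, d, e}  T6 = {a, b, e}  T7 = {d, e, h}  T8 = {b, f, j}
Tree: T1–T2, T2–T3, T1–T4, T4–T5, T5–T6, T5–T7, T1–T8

Vertex coverage: the bags together contain {a, b, c, d, e, f, g, h, i, j}, the full vertex set. Edge coverage: each edge of G has both endpoints in at least one bag. Running intersection: for every vertex, the bags containing it form a connected subtree. All three properties hold, so this is a valid tree decomposition of width max|bag| − 1 = 2, and hence tw(G) ≤ 2.

Yes; width 2.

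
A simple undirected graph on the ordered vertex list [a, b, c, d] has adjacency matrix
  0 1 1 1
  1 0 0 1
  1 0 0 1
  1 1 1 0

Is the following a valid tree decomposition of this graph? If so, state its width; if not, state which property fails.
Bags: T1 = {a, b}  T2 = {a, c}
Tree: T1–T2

A tree decomposition must satisfy three properties: every vertex lies in some bag; for every edge, both endpoints lie together in some bag; and for every vertex, the bags containing it form a connected subtree. Here vertex d appears in no bag, so the decomposition is invalid.

No — vertex d appears in no bag.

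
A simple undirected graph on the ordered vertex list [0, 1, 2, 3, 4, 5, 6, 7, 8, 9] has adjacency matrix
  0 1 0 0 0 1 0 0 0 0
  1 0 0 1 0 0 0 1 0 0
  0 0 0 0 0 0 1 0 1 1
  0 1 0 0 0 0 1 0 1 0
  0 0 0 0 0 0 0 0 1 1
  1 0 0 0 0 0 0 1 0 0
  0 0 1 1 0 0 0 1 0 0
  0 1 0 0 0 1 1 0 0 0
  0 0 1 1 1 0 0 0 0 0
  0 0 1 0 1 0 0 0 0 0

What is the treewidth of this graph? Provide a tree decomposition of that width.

The largest bag has 3 vertices, giving width 2; this decomposition certifies tw(G) ≤ 2. The edges 4–9–2–8–4 form a cycle, so G is not a tree and its treewidth is at least 2. Hence tw(G) = 2 exactly.

Treewidth 2.
Bags: B1 = {4, 8, 9}  B2 = {2, 8, 9}  B3 = {2, 3, 8}  B4 = {2, 3, 6}  B5 = {1, 3, 6}  B6 = {1, 6, 7}  B7 = {0, 1, 7}  B8 = {0, 5, 7}
Tree: B1–B2, B2–B3, B3–B4, B4–B5, B5–B6, B6–B7, B7–B8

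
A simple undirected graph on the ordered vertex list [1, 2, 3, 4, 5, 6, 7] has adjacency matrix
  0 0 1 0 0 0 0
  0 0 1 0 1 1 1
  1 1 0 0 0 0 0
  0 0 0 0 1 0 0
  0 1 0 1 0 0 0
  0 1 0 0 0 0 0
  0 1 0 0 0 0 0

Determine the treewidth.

A width-1 tree decomposition is:
Bags: B1 = {2, 5}  B2 = {2, 6}  B3 = {2, 3}  B4 = {1, 3}  B5 = {4, 5}  B6 = {2, 7}
Tree: B1–B2, B2–B3, B3–B4, B1–B5, B2–B6
Each bag holds 2 vertices, so the decomposition has width 1, which upper-bounds the treewidth. Any graph with an edge has treewidth ≥ 1, and G has the edge 5–2. The upper and lower bounds meet at 1, so that is the treewidth.

1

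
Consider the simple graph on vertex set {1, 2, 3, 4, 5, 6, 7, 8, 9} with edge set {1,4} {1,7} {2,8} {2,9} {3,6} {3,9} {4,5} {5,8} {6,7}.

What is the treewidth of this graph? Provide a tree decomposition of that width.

Treewidth 2.
One optimal decomposition is:
Bags: B1 = {3, 6, 9}  B2 = {6, 7, 9}  B3 = {1, 7, 9}  B4 = {1, 4, 9}  B5 = {4, 5, 9}  B6 = {5, 8, 9}  B7 = {2, 8, 9}
Tree: B1–B2, B2–B3, B3–B4, B4–B5, B5–B6, B6–B7

Each bag holds 3 vertices, so the decomposition has width 2, which upper-bounds the treewidth. For the lower bound, G contains the cycle 9–3–6–7–1–4–5–8–2–9, so G is not a forest; only forests have treewidth ≤ 1, hence tw(G) ≥ 2. Hence tw(G) = 2 exactly.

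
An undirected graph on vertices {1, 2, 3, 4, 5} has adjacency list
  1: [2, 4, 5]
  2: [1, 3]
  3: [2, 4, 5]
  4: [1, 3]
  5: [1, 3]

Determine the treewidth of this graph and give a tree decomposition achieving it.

Treewidth 2.
Bags: B1 = {1, 2, 3}  B2 = {1, 3, 5}  B3 = {1, 3, 4}
Tree: B1–B2, B2–B3

Every bag has size at most 3, so the width is 3 − 1 = 2 and tw(G) ≤ 2. The edges 3–2–1–5–3 form a cycle, so G is not a tree and its treewidth is at least 2. Combining the bounds, tw(G) = 2.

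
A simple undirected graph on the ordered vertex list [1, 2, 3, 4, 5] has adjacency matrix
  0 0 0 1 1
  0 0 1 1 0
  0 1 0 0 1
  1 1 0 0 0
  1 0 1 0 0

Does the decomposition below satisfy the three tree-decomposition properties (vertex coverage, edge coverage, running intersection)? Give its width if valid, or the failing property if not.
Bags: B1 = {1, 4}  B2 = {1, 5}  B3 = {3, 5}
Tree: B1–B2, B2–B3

A tree decomposition must satisfy three properties: every vertex lies in some bag; for every edge, both endpoints lie together in some bag; and for every vertex, the bags containing it form a connected subtree. Here vertex 2 appears in no bag, so the decomposition is invalid.

No — vertex 2 appears in no bag.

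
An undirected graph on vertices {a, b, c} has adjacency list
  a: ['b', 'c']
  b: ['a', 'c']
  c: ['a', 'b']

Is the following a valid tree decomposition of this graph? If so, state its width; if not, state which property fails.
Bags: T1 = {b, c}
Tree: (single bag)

A tree decomposition must satisfy three properties: every vertex lies in some bag; for every edge, both endpoints lie together in some bag; and for every vertex, the bags containing it form a connected subtree. Here vertex a appears in no bag, so the decomposition is invalid.

No — vertex a appears in no bag.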